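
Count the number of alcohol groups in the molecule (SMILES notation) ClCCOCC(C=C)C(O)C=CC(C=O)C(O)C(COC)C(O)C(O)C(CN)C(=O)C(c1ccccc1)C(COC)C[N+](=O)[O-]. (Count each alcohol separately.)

Reading the structure from left to right:
  ClCH2: halogen on an sp³ carbon → alkyl halide.
  CH2OCH2: C–O–C with sp³ carbons on both sides and no adjacent C=O → ether.
  CH(CH=CH2): pendant –CH=CH2: C=C double bond → alkene.
  CH(OH): –OH on an sp³ carbon → alcohol (secondary).
  CH=CH: C=C double bond → alkene.
  CH(CHO): pendant –CHO: carbonyl C bonded to C and H → aldehyde.
  CH(OH): –OH on an sp³ carbon → alcohol (secondary).
  CH(CH2OCH3): pendant –CH2OCH3: C–O–C linkage → ether.
  CH(OH): –OH on an sp³ carbon → alcohol (secondary).
  CH(OH): –OH on an sp³ carbon → alcohol (secondary).
  CH(CH2NH2): pendant –CH2NH2: N on sp³ C, no adjacent C=O → amine.
  CO: –C(=O)– with carbon on both sides → ketone.
  CH(C6H5): pendant –C6H5: benzene ring → arene.
  CH(CH2OCH3): pendant –CH2OCH3: C–O–C linkage → ether.
  CH2NO2: –NO2 on carbon → nitro group.
Alcohol appears at: CH(OH), CH(OH), CH(OH), CH(OH) → 4.

4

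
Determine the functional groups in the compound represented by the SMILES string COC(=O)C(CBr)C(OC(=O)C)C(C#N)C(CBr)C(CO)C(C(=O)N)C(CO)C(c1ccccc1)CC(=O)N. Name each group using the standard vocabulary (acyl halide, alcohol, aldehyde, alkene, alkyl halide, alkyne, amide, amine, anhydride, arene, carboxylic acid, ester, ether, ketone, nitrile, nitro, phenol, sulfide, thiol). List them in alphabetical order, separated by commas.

Working along the chain:
  CH3OOC: CH3O–C(=O)–: carbonyl C bonded to C and to –OCH3 → ester (not ketone + ether).
  CH(CH2Br): pendant –CH2X: halogen on sp³ carbon → alkyl halide.
  CH(OCOCH3): pendant –OC(=O)CH3: an acyloxy group → ester.
  CH(CN): pendant –C≡N: nitrile.
  CH(CH2Br): pendant –CH2X: halogen on sp³ carbon → alkyl halide.
  CH(CH2OH): pendant –CH2OH on an sp³ backbone C → alcohol.
  CH(CONH2): pendant –CONH2: carbonyl C bonded to C and N → amide.
  CH(CH2OH): pendant –CH2OH on an sp³ backbone C → alcohol.
  CH(C6H5): pendant –C6H5: benzene ring → arene.
  CONH2: –C(=O)NH2: carbonyl C bonded to C and to N → amide (the N is not a separate amine).

alcohol, alkyl halide, amide, arene, ester, nitrile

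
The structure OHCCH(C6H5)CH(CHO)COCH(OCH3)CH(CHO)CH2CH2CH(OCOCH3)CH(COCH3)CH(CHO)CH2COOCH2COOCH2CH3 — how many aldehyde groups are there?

4

Working along the chain:
  OHC: terminal –CHO: carbonyl C bonded to H and C → aldehyde.
  CH(C6H5): pendant –C6H5: benzene ring → arene.
  CH(CHO): pendant –CHO: carbonyl C bonded to C and H → aldehyde.
  CO: –C(=O)– with carbon on both sides → ketone.
  CH(OCH3): pendant –OCH3: C–O–C with sp³ C, no adjacent C=O → ether.
  CH(CHO): pendant –CHO: carbonyl C bonded to C and H → aldehyde.
  CH(OCOCH3): pendant –OC(=O)CH3: an acyloxy group → ester.
  CH(COCH3): pendant –COCH3: carbonyl C bonded to two carbons → ketone.
  CH(CHO): pendant –CHO: carbonyl C bonded to C and H → aldehyde.
  CH2COOCH2: –C(=O)–O–C with C on the carbonyl side → ester.
  COOCH2CH3: –C(=O)OCH2CH3: carbonyl C bonded to C and to –OEt → ester.
Aldehyde appears at: OHC, CH(CHO), CH(CHO), CH(CHO) → 4.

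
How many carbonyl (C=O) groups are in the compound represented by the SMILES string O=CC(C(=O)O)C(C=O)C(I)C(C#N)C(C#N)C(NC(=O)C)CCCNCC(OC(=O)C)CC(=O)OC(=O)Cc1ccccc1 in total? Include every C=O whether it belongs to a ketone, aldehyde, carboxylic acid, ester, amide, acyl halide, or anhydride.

OHC: aldehyde, 1 C=O (running total 1).
CH(COOH): carboxylic acid, 1 C=O (running total 2).
CH(CHO): aldehyde, 1 C=O (running total 3).
CH(NHCOCH3): amide, 1 C=O (running total 4).
CH(OCOCH3): ester, 1 C=O (running total 5).
CH2CO-O-COCH2: anhydride, 2 C=O (running total 7).

7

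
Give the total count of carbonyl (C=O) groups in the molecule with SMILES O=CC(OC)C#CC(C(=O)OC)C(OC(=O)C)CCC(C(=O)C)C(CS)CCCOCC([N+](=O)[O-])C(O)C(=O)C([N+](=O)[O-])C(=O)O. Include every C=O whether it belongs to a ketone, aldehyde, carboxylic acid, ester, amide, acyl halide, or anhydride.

6

OHC: aldehyde, 1 C=O (running total 1).
CH(COOCH3): ester, 1 C=O (running total 2).
CH(OCOCH3): ester, 1 C=O (running total 3).
CH(COCH3): ketone, 1 C=O (running total 4).
CO: ketone, 1 C=O (running total 5).
COOH: carboxylic acid, 1 C=O (running total 6).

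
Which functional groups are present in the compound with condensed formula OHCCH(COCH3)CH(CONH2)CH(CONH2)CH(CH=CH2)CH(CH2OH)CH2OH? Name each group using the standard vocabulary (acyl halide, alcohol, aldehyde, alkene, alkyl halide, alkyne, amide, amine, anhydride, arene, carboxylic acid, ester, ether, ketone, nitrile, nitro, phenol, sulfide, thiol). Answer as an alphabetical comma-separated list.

alcohol, aldehyde, alkene, amide, ketone

Taking each segment in turn:
  OHC: terminal –CHO: carbonyl C bonded to H and C → aldehyde.
  CH(COCH3): pendant –COCH3: carbonyl C bonded to two carbons → ketone.
  CH(CONH2): pendant –CONH2: carbonyl C bonded to C and N → amide.
  CH(CONH2): pendant –CONH2: carbonyl C bonded to C and N → amide.
  CH(CH=CH2): pendant –CH=CH2: C=C double bond → alkene.
  CH(CH2OH): pendant –CH2OH on an sp³ backbone C → alcohol.
  CH2OH: –OH on an sp³ carbon → alcohol.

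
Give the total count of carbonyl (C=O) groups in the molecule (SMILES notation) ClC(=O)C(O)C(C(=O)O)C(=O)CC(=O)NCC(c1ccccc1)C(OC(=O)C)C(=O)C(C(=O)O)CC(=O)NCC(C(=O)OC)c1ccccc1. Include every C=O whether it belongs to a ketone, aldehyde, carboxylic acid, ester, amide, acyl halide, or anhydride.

9

ClCO: acyl halide, 1 C=O (running total 1).
CH(COOH): carboxylic acid, 1 C=O (running total 2).
CO: ketone, 1 C=O (running total 3).
CH2CONHCH2: amide, 1 C=O (running total 4).
CH(OCOCH3): ester, 1 C=O (running total 5).
CO: ketone, 1 C=O (running total 6).
CH(COOH): carboxylic acid, 1 C=O (running total 7).
CH2CONHCH2: amide, 1 C=O (running total 8).
CH(COOCH3): ester, 1 C=O (running total 9).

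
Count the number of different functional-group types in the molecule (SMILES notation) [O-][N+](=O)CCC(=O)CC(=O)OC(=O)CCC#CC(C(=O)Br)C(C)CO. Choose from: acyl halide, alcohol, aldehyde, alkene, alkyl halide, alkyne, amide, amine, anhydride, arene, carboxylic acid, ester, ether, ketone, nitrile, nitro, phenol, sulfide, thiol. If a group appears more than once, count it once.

6

Taking each segment in turn:
  O2NCH2: –NO2 on carbon → nitro group.
  CO: –C(=O)– with carbon on both sides → ketone.
  CH2CO-O-COCH2: two acyl groups sharing one oxygen, –C(=O)–O–C(=O)– → anhydride.
  C≡C: C≡C triple bond → alkyne.
  CH(COBr): pendant –C(=O)X: carbonyl C bonded to C and halogen → acyl halide.
  CH2OH: –OH on an sp³ carbon → alcohol.
Distinct types present: acyl halide, alcohol, alkyne, anhydride, ketone, nitro.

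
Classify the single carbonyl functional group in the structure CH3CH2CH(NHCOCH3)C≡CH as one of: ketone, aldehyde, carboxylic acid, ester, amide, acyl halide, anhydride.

amide

The carbonyl is in the CH(NHCOCH3) segment: pendant –NHC(=O)CH3: N bonded to a carbonyl → amide (not amine).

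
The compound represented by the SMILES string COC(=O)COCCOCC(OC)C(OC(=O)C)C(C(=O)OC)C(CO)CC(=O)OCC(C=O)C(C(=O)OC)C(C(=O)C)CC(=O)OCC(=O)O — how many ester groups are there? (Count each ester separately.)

6

Reading the structure from left to right:
  CH3OOC: CH3O–C(=O)–: carbonyl C bonded to C and to –OCH3 → ester (not ketone + ether).
  CH2OCH2: C–O–C with sp³ carbons on both sides and no adjacent C=O → ether.
  CH2OCH2: C–O–C with sp³ carbons on both sides and no adjacent C=O → ether.
  CH(OCH3): pendant –OCH3: C–O–C with sp³ C, no adjacent C=O → ether.
  CH(OCOCH3): pendant –OC(=O)CH3: an acyloxy group → ester.
  CH(COOCH3): pendant –COOCH3: carbonyl C bonded to C and –OCH3 → ester.
  CH(CH2OH): pendant –CH2OH on an sp³ backbone C → alcohol.
  CH2COOCH2: –C(=O)–O–C with C on the carbonyl side → ester.
  CH(CHO): pendant –CHO: carbonyl C bonded to C and H → aldehyde.
  CH(COOCH3): pendant –COOCH3: carbonyl C bonded to C and –OCH3 → ester.
  CH(COCH3): pendant –COCH3: carbonyl C bonded to two carbons → ketone.
  CH2COOCH2: –C(=O)–O–C with C on the carbonyl side → ester.
  COOH: –COOH: carbonyl C bonded to –OH and C → carboxylic acid (the –OH is not a separate alcohol).
Ester appears at: CH3OOC, CH(OCOCH3), CH(COOCH3), CH2COOCH2, CH(COOCH3), CH2COOCH2 → 6.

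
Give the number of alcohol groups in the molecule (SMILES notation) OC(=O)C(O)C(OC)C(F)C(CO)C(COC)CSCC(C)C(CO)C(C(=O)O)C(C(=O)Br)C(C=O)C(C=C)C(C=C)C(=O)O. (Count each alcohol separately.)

–COOH: carbonyl C bonded to –OH and C → carboxylic acid (the –OH is not a separate alcohol).
–OH on an sp³ carbon → alcohol (secondary).
pendant –OCH3: C–O–C with sp³ C, no adjacent C=O → ether.
halogen on an sp³ carbon → alkyl halide.
pendant –CH2OH on an sp³ backbone C → alcohol.
pendant –CH2OCH3: C–O–C linkage → ether.
C–S–C linkage → sulfide (thioether).
pendant –CH2OH on an sp³ backbone C → alcohol.
pendant –COOH: carbonyl C bonded to C and –OH → carboxylic acid.
pendant –C(=O)X: carbonyl C bonded to C and halogen → acyl halide.
pendant –CHO: carbonyl C bonded to C and H → aldehyde.
pendant –CH=CH2: C=C double bond → alkene.
pendant –CH=CH2: C=C double bond → alkene.
–COOH: carbonyl C bonded to –OH and C → carboxylic acid (the –OH is not a separate alcohol).
Alcohol appears at: CH(OH), CH(CH2OH), CH(CH2OH) → 3.

3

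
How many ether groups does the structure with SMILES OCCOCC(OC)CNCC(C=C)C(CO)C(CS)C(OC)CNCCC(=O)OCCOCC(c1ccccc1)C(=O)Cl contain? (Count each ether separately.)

4

Working along the chain:
  HOCH2: HO– on an sp³ carbon → alcohol.
  CH2OCH2: C–O–C with sp³ carbons on both sides and no adjacent C=O → ether.
  CH(OCH3): pendant –OCH3: C–O–C with sp³ C, no adjacent C=O → ether.
  CH2NHCH2: C–N–C with sp³ carbons and no adjacent C=O → amine (secondary).
  CH(CH=CH2): pendant –CH=CH2: C=C double bond → alkene.
  CH(CH2OH): pendant –CH2OH on an sp³ backbone C → alcohol.
  CH(CH2SH): pendant –CH2SH → thiol.
  CH(OCH3): pendant –OCH3: C–O–C with sp³ C, no adjacent C=O → ether.
  CH2NHCH2: C–N–C with sp³ carbons and no adjacent C=O → amine (secondary).
  CH2COOCH2: –C(=O)–O–C with C on the carbonyl side → ester.
  CH2OCH2: C–O–C with sp³ carbons on both sides and no adjacent C=O → ether.
  CH(C6H5): pendant –C6H5: benzene ring → arene.
  COCl: –C(=O)Cl: carbonyl C bonded to C and to a halogen → acyl halide (not alkyl halide).
Ether appears at: CH2OCH2, CH(OCH3), CH(OCH3), CH2OCH2 → 4.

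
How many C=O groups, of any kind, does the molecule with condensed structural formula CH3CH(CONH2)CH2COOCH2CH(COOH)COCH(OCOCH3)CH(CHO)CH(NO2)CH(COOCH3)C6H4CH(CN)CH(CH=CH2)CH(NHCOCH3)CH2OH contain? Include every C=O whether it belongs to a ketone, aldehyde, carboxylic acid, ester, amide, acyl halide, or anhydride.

CH(CONH2): amide, 1 C=O (running total 1).
CH2COOCH2: ester, 1 C=O (running total 2).
CH(COOH): carboxylic acid, 1 C=O (running total 3).
CO: ketone, 1 C=O (running total 4).
CH(OCOCH3): ester, 1 C=O (running total 5).
CH(CHO): aldehyde, 1 C=O (running total 6).
CH(COOCH3): ester, 1 C=O (running total 7).
CH(NHCOCH3): amide, 1 C=O (running total 8).

8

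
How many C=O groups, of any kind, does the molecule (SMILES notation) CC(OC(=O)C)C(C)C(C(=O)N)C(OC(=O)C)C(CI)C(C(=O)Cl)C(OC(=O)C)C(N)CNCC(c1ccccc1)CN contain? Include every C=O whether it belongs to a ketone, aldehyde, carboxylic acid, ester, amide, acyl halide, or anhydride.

CH(OCOCH3): ester, 1 C=O (running total 1).
CH(CONH2): amide, 1 C=O (running total 2).
CH(OCOCH3): ester, 1 C=O (running total 3).
CH(COCl): acyl halide, 1 C=O (running total 4).
CH(OCOCH3): ester, 1 C=O (running total 5).

5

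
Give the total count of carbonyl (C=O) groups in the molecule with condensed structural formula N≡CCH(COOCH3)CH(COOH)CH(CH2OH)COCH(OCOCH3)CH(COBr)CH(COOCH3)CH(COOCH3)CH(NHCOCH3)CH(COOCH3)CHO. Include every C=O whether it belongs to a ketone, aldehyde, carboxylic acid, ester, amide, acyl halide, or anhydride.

CH(COOCH3): ester, 1 C=O (running total 1).
CH(COOH): carboxylic acid, 1 C=O (running total 2).
CO: ketone, 1 C=O (running total 3).
CH(OCOCH3): ester, 1 C=O (running total 4).
CH(COBr): acyl halide, 1 C=O (running total 5).
CH(COOCH3): ester, 1 C=O (running total 6).
CH(COOCH3): ester, 1 C=O (running total 7).
CH(NHCOCH3): amide, 1 C=O (running total 8).
CH(COOCH3): ester, 1 C=O (running total 9).
CHO: aldehyde, 1 C=O (running total 10).

10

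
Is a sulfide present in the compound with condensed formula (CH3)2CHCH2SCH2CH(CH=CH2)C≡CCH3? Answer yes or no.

Reading the structure from left to right:
  CH2SCH2: C–S–C linkage → sulfide (thioether).
  CH(CH=CH2): pendant –CH=CH2: C=C double bond → alkene.
  C≡C: C≡C triple bond → alkyne.
The CH2SCH2 segment supplies the sulfide: C–S–C linkage → sulfide (thioether).

yes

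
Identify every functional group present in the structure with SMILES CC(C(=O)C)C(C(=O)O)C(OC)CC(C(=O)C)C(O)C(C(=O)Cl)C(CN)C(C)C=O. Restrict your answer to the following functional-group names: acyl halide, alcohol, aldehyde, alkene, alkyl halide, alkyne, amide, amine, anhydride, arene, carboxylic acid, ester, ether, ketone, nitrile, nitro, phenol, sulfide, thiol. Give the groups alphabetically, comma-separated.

pendant –COCH3: carbonyl C bonded to two carbons → ketone.
pendant –COOH: carbonyl C bonded to C and –OH → carboxylic acid.
pendant –OCH3: C–O–C with sp³ C, no adjacent C=O → ether.
pendant –COCH3: carbonyl C bonded to two carbons → ketone.
–OH on an sp³ carbon → alcohol (secondary).
pendant –C(=O)X: carbonyl C bonded to C and halogen → acyl halide.
pendant –CH2NH2: N on sp³ C, no adjacent C=O → amine.
terminal –CHO: carbonyl C bonded to H and C → aldehyde.

acyl halide, alcohol, aldehyde, amine, carboxylic acid, ether, ketone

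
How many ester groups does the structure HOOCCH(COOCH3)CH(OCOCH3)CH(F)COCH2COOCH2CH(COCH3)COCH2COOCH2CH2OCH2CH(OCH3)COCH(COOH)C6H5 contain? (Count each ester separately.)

Working along the chain:
  HOOC: –COOH: carbonyl C bonded to –OH and C → carboxylic acid (the –OH is not a separate alcohol).
  CH(COOCH3): pendant –COOCH3: carbonyl C bonded to C and –OCH3 → ester.
  CH(OCOCH3): pendant –OC(=O)CH3: an acyloxy group → ester.
  CH(F): halogen on an sp³ carbon → alkyl halide.
  CO: –C(=O)– with carbon on both sides → ketone.
  CH2COOCH2: –C(=O)–O–C with C on the carbonyl side → ester.
  CH(COCH3): pendant –COCH3: carbonyl C bonded to two carbons → ketone.
  CO: –C(=O)– with carbon on both sides → ketone.
  CH2COOCH2: –C(=O)–O–C with C on the carbonyl side → ester.
  CH2OCH2: C–O–C with sp³ carbons on both sides and no adjacent C=O → ether.
  CH(OCH3): pendant –OCH3: C–O–C with sp³ C, no adjacent C=O → ether.
  CO: –C(=O)– with carbon on both sides → ketone.
  CH(COOH): pendant –COOH: carbonyl C bonded to C and –OH → carboxylic acid.
  C6H5: –C6H5 phenyl ring → arene.
Ester appears at: CH(COOCH3), CH(OCOCH3), CH2COOCH2, CH2COOCH2 → 4.

4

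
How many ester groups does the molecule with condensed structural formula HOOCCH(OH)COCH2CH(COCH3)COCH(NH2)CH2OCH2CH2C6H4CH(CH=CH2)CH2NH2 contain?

0

–COOH: carbonyl C bonded to –OH and C → carboxylic acid (the –OH is not a separate alcohol).
–OH on an sp³ carbon → alcohol (secondary).
–C(=O)– with carbon on both sides → ketone.
pendant –COCH3: carbonyl C bonded to two carbons → ketone.
–C(=O)– with carbon on both sides → ketone.
–NH2 on an sp³ carbon with no adjacent C=O → amine.
C–O–C with sp³ carbons on both sides and no adjacent C=O → ether.
para-disubstituted benzene ring → arene.
pendant –CH=CH2: C=C double bond → alkene.
–NH2 on an sp³ carbon with no adjacent C=O → amine.
No segment is a ester: HOOC is carboxylic acid, not ester; CO is ketone, not ester; CH(COCH3) is ketone, not ester. → 0.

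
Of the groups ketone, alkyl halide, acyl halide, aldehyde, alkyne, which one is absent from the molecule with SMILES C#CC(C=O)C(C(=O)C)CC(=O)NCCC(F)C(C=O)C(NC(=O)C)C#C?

acyl halide

alkyl halide: present (CH(F) — halogen on an sp³ carbon → alkyl halide).
aldehyde: present (CH(CHO) — pendant –CHO: carbonyl C bonded to C and H → aldehyde).
ketone: present (CH(COCH3) — pendant –COCH3: carbonyl C bonded to two carbons → ketone).
alkyne: present (HC≡C — C≡C triple bond → alkyne).
acyl halide: no segment matches this pattern.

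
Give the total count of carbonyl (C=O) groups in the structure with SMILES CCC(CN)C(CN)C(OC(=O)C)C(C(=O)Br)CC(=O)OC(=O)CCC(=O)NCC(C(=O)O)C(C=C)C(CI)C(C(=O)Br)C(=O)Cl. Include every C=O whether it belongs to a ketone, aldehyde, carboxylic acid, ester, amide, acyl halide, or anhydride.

CH(OCOCH3): ester, 1 C=O (running total 1).
CH(COBr): acyl halide, 1 C=O (running total 2).
CH2CO-O-COCH2: anhydride, 2 C=O (running total 4).
CH2CONHCH2: amide, 1 C=O (running total 5).
CH(COOH): carboxylic acid, 1 C=O (running total 6).
CH(COBr): acyl halide, 1 C=O (running total 7).
COCl: acyl halide, 1 C=O (running total 8).

8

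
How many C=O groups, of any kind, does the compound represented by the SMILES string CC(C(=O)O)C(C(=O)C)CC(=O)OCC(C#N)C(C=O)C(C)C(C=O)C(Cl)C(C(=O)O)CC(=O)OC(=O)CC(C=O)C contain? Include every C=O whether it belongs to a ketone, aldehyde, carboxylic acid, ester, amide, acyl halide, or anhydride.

9

CH(COOH): carboxylic acid, 1 C=O (running total 1).
CH(COCH3): ketone, 1 C=O (running total 2).
CH2COOCH2: ester, 1 C=O (running total 3).
CH(CHO): aldehyde, 1 C=O (running total 4).
CH(CHO): aldehyde, 1 C=O (running total 5).
CH(COOH): carboxylic acid, 1 C=O (running total 6).
CH2CO-O-COCH2: anhydride, 2 C=O (running total 8).
CH(CHO): aldehyde, 1 C=O (running total 9).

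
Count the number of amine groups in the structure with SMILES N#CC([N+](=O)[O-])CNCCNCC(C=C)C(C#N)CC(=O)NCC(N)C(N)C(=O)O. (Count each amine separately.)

4

Working along the chain:
  N≡C: N≡C–: carbon triple-bonded to nitrogen → nitrile.
  CH(NO2): –NO2 on an sp³ carbon → nitro (the N=O is not a carbonyl).
  CH2NHCH2: C–N–C with sp³ carbons and no adjacent C=O → amine (secondary).
  CH2NHCH2: C–N–C with sp³ carbons and no adjacent C=O → amine (secondary).
  CH(CH=CH2): pendant –CH=CH2: C=C double bond → alkene.
  CH(CN): pendant –C≡N: nitrile.
  CH2CONHCH2: –C(=O)–N– linkage → amide (the N is not an amine).
  CH(NH2): –NH2 on an sp³ carbon with no adjacent C=O → amine.
  CH(NH2): –NH2 on an sp³ carbon with no adjacent C=O → amine.
  COOH: –COOH: carbonyl C bonded to –OH and C → carboxylic acid (the –OH is not a separate alcohol).
Amine appears at: CH2NHCH2, CH2NHCH2, CH(NH2), CH(NH2) → 4.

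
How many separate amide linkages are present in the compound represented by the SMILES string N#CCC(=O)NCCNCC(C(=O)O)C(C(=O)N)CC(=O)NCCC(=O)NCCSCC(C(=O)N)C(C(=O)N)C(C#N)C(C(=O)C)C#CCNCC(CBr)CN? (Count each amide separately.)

6

Taking each segment in turn:
  N≡C: N≡C–: carbon triple-bonded to nitrogen → nitrile.
  CH2CONHCH2: –C(=O)–N– linkage → amide (the N is not an amine).
  CH2NHCH2: C–N–C with sp³ carbons and no adjacent C=O → amine (secondary).
  CH(COOH): pendant –COOH: carbonyl C bonded to C and –OH → carboxylic acid.
  CH(CONH2): pendant –CONH2: carbonyl C bonded to C and N → amide.
  CH2CONHCH2: –C(=O)–N– linkage → amide (the N is not an amine).
  CH2CONHCH2: –C(=O)–N– linkage → amide (the N is not an amine).
  CH2SCH2: C–S–C linkage → sulfide (thioether).
  CH(CONH2): pendant –CONH2: carbonyl C bonded to C and N → amide.
  CH(CONH2): pendant –CONH2: carbonyl C bonded to C and N → amide.
  CH(CN): pendant –C≡N: nitrile.
  CH(COCH3): pendant –COCH3: carbonyl C bonded to two carbons → ketone.
  C≡C: C≡C triple bond → alkyne.
  CH2NHCH2: C–N–C with sp³ carbons and no adjacent C=O → amine (secondary).
  CH(CH2Br): pendant –CH2X: halogen on sp³ carbon → alkyl halide.
  CH2NH2: –NH2 on an sp³ carbon with no adjacent C=O → amine.
Amide appears at: CH2CONHCH2, CH(CONH2), CH2CONHCH2, CH2CONHCH2, CH(CONH2), CH(CONH2) → 6.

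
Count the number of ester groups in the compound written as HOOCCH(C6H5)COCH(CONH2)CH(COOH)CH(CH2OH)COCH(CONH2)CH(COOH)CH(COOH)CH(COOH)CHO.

0

Taking each segment in turn:
  HOOC: –COOH: carbonyl C bonded to –OH and C → carboxylic acid (the –OH is not a separate alcohol).
  CH(C6H5): pendant –C6H5: benzene ring → arene.
  CO: –C(=O)– with carbon on both sides → ketone.
  CH(CONH2): pendant –CONH2: carbonyl C bonded to C and N → amide.
  CH(COOH): pendant –COOH: carbonyl C bonded to C and –OH → carboxylic acid.
  CH(CH2OH): pendant –CH2OH on an sp³ backbone C → alcohol.
  CO: –C(=O)– with carbon on both sides → ketone.
  CH(CONH2): pendant –CONH2: carbonyl C bonded to C and N → amide.
  CH(COOH): pendant –COOH: carbonyl C bonded to C and –OH → carboxylic acid.
  CH(COOH): pendant –COOH: carbonyl C bonded to C and –OH → carboxylic acid.
  CH(COOH): pendant –COOH: carbonyl C bonded to C and –OH → carboxylic acid.
  CHO: terminal –CHO: carbonyl C bonded to H and C → aldehyde.
No segment is a ester: HOOC is carboxylic acid, not ester; CO is ketone, not ester; CH(COOH) is carboxylic acid, not ester. → 0.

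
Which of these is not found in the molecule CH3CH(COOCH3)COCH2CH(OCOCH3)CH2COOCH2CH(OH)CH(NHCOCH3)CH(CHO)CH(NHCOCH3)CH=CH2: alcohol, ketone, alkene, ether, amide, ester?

ether

ester: present (CH(COOCH3) — pendant –COOCH3: carbonyl C bonded to C and –OCH3 → ester).
ketone: present (CO — –C(=O)– with carbon on both sides → ketone).
alkene: present (CH=CH2 — C=C double bond → alkene).
alcohol: present (CH(OH) — –OH on an sp³ carbon → alcohol (secondary)).
amide: present (CH(NHCOCH3) — pendant –NHC(=O)CH3: N bonded to a carbonyl → amide (not amine)).
ether: absent. In each of CH(COOCH3), CH(OCOCH3) and CH2COOCH2, the C–O–C oxygen is adjacent to a C=O, so it belongs to an ester, not an ether.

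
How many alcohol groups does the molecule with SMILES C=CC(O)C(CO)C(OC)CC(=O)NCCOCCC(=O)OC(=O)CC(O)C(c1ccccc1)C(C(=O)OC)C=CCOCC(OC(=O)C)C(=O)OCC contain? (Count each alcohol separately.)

3

C=C double bond → alkene.
–OH on an sp³ carbon → alcohol (secondary).
pendant –CH2OH on an sp³ backbone C → alcohol.
pendant –OCH3: C–O–C with sp³ C, no adjacent C=O → ether.
–C(=O)–N– linkage → amide (the N is not an amine).
C–O–C with sp³ carbons on both sides and no adjacent C=O → ether.
two acyl groups sharing one oxygen, –C(=O)–O–C(=O)– → anhydride.
–OH on an sp³ carbon → alcohol (secondary).
pendant –C6H5: benzene ring → arene.
pendant –COOCH3: carbonyl C bonded to C and –OCH3 → ester.
C=C double bond → alkene.
C–O–C with sp³ carbons on both sides and no adjacent C=O → ether.
pendant –OC(=O)CH3: an acyloxy group → ester.
–C(=O)OCH2CH3: carbonyl C bonded to C and to –OEt → ester.
Alcohol appears at: CH(OH), CH(CH2OH), CH(OH) → 3.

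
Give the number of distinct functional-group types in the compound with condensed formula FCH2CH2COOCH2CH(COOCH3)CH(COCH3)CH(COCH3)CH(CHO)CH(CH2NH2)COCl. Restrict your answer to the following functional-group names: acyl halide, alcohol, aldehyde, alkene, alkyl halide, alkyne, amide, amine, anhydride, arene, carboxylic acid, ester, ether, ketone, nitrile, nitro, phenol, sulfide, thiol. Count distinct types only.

6

halogen on an sp³ carbon → alkyl halide.
–C(=O)–O–C with C on the carbonyl side → ester.
pendant –COOCH3: carbonyl C bonded to C and –OCH3 → ester.
pendant –COCH3: carbonyl C bonded to two carbons → ketone.
pendant –COCH3: carbonyl C bonded to two carbons → ketone.
pendant –CHO: carbonyl C bonded to C and H → aldehyde.
pendant –CH2NH2: N on sp³ C, no adjacent C=O → amine.
–C(=O)Cl: carbonyl C bonded to C and to a halogen → acyl halide (not alkyl halide).
Distinct types present: acyl halide, aldehyde, alkyl halide, amine, ester, ketone.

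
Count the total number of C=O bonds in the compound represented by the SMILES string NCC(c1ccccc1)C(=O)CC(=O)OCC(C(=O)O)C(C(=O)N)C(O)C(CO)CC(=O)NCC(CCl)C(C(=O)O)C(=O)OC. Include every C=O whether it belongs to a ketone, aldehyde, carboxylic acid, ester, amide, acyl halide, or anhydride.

CO: ketone, 1 C=O (running total 1).
CH2COOCH2: ester, 1 C=O (running total 2).
CH(COOH): carboxylic acid, 1 C=O (running total 3).
CH(CONH2): amide, 1 C=O (running total 4).
CH2CONHCH2: amide, 1 C=O (running total 5).
CH(COOH): carboxylic acid, 1 C=O (running total 6).
COOCH3: ester, 1 C=O (running total 7).

7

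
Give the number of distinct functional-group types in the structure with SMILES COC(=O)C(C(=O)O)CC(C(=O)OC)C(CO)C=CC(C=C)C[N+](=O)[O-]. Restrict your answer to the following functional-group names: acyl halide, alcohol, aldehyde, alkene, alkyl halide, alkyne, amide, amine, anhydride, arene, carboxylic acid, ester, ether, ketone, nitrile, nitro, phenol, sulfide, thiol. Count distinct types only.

CH3O–C(=O)–: carbonyl C bonded to C and to –OCH3 → ester (not ketone + ether).
pendant –COOH: carbonyl C bonded to C and –OH → carboxylic acid.
pendant –COOCH3: carbonyl C bonded to C and –OCH3 → ester.
pendant –CH2OH on an sp³ backbone C → alcohol.
C=C double bond → alkene.
pendant –CH=CH2: C=C double bond → alkene.
–NO2 on carbon → nitro group.
Distinct types present: alcohol, alkene, carboxylic acid, ester, nitro.

5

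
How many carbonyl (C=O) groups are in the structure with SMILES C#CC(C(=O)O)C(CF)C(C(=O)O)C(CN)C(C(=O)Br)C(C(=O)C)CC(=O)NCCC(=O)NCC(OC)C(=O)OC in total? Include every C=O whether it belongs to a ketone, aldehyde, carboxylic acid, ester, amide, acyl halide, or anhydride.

7

CH(COOH): carboxylic acid, 1 C=O (running total 1).
CH(COOH): carboxylic acid, 1 C=O (running total 2).
CH(COBr): acyl halide, 1 C=O (running total 3).
CH(COCH3): ketone, 1 C=O (running total 4).
CH2CONHCH2: amide, 1 C=O (running total 5).
CH2CONHCH2: amide, 1 C=O (running total 6).
COOCH3: ester, 1 C=O (running total 7).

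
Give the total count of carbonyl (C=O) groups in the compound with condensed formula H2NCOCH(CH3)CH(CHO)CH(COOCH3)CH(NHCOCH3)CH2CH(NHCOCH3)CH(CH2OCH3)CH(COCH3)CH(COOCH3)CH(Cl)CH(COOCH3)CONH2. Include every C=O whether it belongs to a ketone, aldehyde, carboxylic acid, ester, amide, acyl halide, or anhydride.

H2NCO: amide, 1 C=O (running total 1).
CH(CHO): aldehyde, 1 C=O (running total 2).
CH(COOCH3): ester, 1 C=O (running total 3).
CH(NHCOCH3): amide, 1 C=O (running total 4).
CH(NHCOCH3): amide, 1 C=O (running total 5).
CH(COCH3): ketone, 1 C=O (running total 6).
CH(COOCH3): ester, 1 C=O (running total 7).
CH(COOCH3): ester, 1 C=O (running total 8).
CONH2: amide, 1 C=O (running total 9).

9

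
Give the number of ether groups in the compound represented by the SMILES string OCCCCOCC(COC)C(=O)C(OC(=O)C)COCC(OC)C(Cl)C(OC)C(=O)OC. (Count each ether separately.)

Working along the chain:
  HOCH2: HO– on an sp³ carbon → alcohol.
  CH2OCH2: C–O–C with sp³ carbons on both sides and no adjacent C=O → ether.
  CH(CH2OCH3): pendant –CH2OCH3: C–O–C linkage → ether.
  CO: –C(=O)– with carbon on both sides → ketone.
  CH(OCOCH3): pendant –OC(=O)CH3: an acyloxy group → ester.
  CH2OCH2: C–O–C with sp³ carbons on both sides and no adjacent C=O → ether.
  CH(OCH3): pendant –OCH3: C–O–C with sp³ C, no adjacent C=O → ether.
  CH(Cl): halogen on an sp³ carbon → alkyl halide.
  CH(OCH3): pendant –OCH3: C–O–C with sp³ C, no adjacent C=O → ether.
  COOCH3: –C(=O)OCH3: carbonyl C bonded to C and to –OCH3 → ester (not ketone + ether).
Ether appears at: CH2OCH2, CH(CH2OCH3), CH2OCH2, CH(OCH3), CH(OCH3) → 5.

5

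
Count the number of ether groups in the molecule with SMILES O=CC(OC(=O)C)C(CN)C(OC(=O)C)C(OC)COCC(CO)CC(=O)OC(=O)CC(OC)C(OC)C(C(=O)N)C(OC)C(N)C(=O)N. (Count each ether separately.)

5

terminal –CHO: carbonyl C bonded to H and C → aldehyde.
pendant –OC(=O)CH3: an acyloxy group → ester.
pendant –CH2NH2: N on sp³ C, no adjacent C=O → amine.
pendant –OC(=O)CH3: an acyloxy group → ester.
pendant –OCH3: C–O–C with sp³ C, no adjacent C=O → ether.
C–O–C with sp³ carbons on both sides and no adjacent C=O → ether.
pendant –CH2OH on an sp³ backbone C → alcohol.
two acyl groups sharing one oxygen, –C(=O)–O–C(=O)– → anhydride.
pendant –OCH3: C–O–C with sp³ C, no adjacent C=O → ether.
pendant –OCH3: C–O–C with sp³ C, no adjacent C=O → ether.
pendant –CONH2: carbonyl C bonded to C and N → amide.
pendant –OCH3: C–O–C with sp³ C, no adjacent C=O → ether.
–NH2 on an sp³ carbon with no adjacent C=O → amine.
–C(=O)NH2: carbonyl C bonded to C and to N → amide (the N is not a separate amine).
Ether appears at: CH(OCH3), CH2OCH2, CH(OCH3), CH(OCH3), CH(OCH3) → 5.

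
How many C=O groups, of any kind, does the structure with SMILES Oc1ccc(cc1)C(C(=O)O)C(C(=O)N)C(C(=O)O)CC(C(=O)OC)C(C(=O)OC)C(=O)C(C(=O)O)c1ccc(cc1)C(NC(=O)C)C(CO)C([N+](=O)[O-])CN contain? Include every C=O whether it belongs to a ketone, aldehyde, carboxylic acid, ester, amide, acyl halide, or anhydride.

CH(COOH): carboxylic acid, 1 C=O (running total 1).
CH(CONH2): amide, 1 C=O (running total 2).
CH(COOH): carboxylic acid, 1 C=O (running total 3).
CH(COOCH3): ester, 1 C=O (running total 4).
CH(COOCH3): ester, 1 C=O (running total 5).
CO: ketone, 1 C=O (running total 6).
CH(COOH): carboxylic acid, 1 C=O (running total 7).
CH(NHCOCH3): amide, 1 C=O (running total 8).

8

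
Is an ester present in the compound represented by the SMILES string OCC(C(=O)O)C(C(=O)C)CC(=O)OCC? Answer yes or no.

yes

HO– on an sp³ carbon → alcohol.
pendant –COOH: carbonyl C bonded to C and –OH → carboxylic acid.
pendant –COCH3: carbonyl C bonded to two carbons → ketone.
–C(=O)OCH2CH3: carbonyl C bonded to C and to –OEt → ester.
The COOCH2CH3 segment supplies the ester: –C(=O)OCH2CH3: carbonyl C bonded to C and to –OEt → ester.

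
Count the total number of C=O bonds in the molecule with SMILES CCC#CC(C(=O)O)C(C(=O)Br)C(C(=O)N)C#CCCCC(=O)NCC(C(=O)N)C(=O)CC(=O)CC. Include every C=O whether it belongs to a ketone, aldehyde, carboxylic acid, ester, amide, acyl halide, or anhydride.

CH(COOH): carboxylic acid, 1 C=O (running total 1).
CH(COBr): acyl halide, 1 C=O (running total 2).
CH(CONH2): amide, 1 C=O (running total 3).
CH2CONHCH2: amide, 1 C=O (running total 4).
CH(CONH2): amide, 1 C=O (running total 5).
CO: ketone, 1 C=O (running total 6).
CO: ketone, 1 C=O (running total 7).

7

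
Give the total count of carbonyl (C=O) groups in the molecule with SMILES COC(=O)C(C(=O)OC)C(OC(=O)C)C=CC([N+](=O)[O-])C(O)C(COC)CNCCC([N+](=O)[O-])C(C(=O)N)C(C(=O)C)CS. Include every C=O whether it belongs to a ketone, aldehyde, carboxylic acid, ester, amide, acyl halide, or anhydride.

5

CH3OOC: ester, 1 C=O (running total 1).
CH(COOCH3): ester, 1 C=O (running total 2).
CH(OCOCH3): ester, 1 C=O (running total 3).
CH(CONH2): amide, 1 C=O (running total 4).
CH(COCH3): ketone, 1 C=O (running total 5).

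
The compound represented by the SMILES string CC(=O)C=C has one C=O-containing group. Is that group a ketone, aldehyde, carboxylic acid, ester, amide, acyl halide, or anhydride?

The carbonyl is in the CO segment: –C(=O)– with carbon on both sides → ketone.

ketone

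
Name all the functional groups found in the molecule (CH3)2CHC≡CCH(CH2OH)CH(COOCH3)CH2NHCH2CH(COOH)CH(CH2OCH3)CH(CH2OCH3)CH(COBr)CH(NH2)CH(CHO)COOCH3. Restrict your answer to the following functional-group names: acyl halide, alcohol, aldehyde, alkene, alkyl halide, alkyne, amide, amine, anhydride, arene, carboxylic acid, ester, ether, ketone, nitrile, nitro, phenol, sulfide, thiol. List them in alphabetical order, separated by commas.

Reading the structure from left to right:
  C≡C: C≡C triple bond → alkyne.
  CH(CH2OH): pendant –CH2OH on an sp³ backbone C → alcohol.
  CH(COOCH3): pendant –COOCH3: carbonyl C bonded to C and –OCH3 → ester.
  CH2NHCH2: C–N–C with sp³ carbons and no adjacent C=O → amine (secondary).
  CH(COOH): pendant –COOH: carbonyl C bonded to C and –OH → carboxylic acid.
  CH(CH2OCH3): pendant –CH2OCH3: C–O–C linkage → ether.
  CH(CH2OCH3): pendant –CH2OCH3: C–O–C linkage → ether.
  CH(COBr): pendant –C(=O)X: carbonyl C bonded to C and halogen → acyl halide.
  CH(NH2): –NH2 on an sp³ carbon with no adjacent C=O → amine.
  CH(CHO): pendant –CHO: carbonyl C bonded to C and H → aldehyde.
  COOCH3: –C(=O)OCH3: carbonyl C bonded to C and to –OCH3 → ester (not ketone + ether).

acyl halide, alcohol, aldehyde, alkyne, amine, carboxylic acid, ester, ether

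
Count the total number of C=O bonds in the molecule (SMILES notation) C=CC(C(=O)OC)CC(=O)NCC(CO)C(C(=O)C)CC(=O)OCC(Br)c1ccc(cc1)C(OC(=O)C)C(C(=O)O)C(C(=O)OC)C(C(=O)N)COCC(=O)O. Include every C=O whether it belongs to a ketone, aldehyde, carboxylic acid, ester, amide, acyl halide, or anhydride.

CH(COOCH3): ester, 1 C=O (running total 1).
CH2CONHCH2: amide, 1 C=O (running total 2).
CH(COCH3): ketone, 1 C=O (running total 3).
CH2COOCH2: ester, 1 C=O (running total 4).
CH(OCOCH3): ester, 1 C=O (running total 5).
CH(COOH): carboxylic acid, 1 C=O (running total 6).
CH(COOCH3): ester, 1 C=O (running total 7).
CH(CONH2): amide, 1 C=O (running total 8).
COOH: carboxylic acid, 1 C=O (running total 9).

9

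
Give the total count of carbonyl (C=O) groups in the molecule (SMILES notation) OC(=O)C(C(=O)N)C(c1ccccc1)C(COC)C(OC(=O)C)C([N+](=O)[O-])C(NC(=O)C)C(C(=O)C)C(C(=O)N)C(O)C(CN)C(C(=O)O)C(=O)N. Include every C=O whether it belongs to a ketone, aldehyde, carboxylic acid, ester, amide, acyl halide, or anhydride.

8

HOOC: carboxylic acid, 1 C=O (running total 1).
CH(CONH2): amide, 1 C=O (running total 2).
CH(OCOCH3): ester, 1 C=O (running total 3).
CH(NHCOCH3): amide, 1 C=O (running total 4).
CH(COCH3): ketone, 1 C=O (running total 5).
CH(CONH2): amide, 1 C=O (running total 6).
CH(COOH): carboxylic acid, 1 C=O (running total 7).
CONH2: amide, 1 C=O (running total 8).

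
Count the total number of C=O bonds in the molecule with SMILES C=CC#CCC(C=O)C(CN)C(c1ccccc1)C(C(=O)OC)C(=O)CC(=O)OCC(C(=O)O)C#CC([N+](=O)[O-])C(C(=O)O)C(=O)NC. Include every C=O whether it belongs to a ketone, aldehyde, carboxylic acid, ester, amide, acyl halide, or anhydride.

7

CH(CHO): aldehyde, 1 C=O (running total 1).
CH(COOCH3): ester, 1 C=O (running total 2).
CO: ketone, 1 C=O (running total 3).
CH2COOCH2: ester, 1 C=O (running total 4).
CH(COOH): carboxylic acid, 1 C=O (running total 5).
CH(COOH): carboxylic acid, 1 C=O (running total 6).
CONHCH3: amide, 1 C=O (running total 7).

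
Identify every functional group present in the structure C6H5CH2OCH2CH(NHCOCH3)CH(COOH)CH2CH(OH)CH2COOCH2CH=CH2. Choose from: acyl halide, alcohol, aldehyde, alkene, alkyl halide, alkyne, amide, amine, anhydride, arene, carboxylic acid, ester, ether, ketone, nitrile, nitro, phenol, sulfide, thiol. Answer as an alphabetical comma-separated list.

alcohol, alkene, amide, arene, carboxylic acid, ester, ether

Working along the chain:
  C6H5: C6H5– phenyl ring → arene.
  CH2OCH2: C–O–C with sp³ carbons on both sides and no adjacent C=O → ether.
  CH(NHCOCH3): pendant –NHC(=O)CH3: N bonded to a carbonyl → amide (not amine).
  CH(COOH): pendant –COOH: carbonyl C bonded to C and –OH → carboxylic acid.
  CH(OH): –OH on an sp³ carbon → alcohol (secondary).
  CH2COOCH2: –C(=O)–O–C with C on the carbonyl side → ester.
  CH=CH2: C=C double bond → alkene.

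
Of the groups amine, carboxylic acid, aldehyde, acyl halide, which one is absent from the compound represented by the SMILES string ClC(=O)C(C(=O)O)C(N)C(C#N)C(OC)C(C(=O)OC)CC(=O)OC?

acyl halide: present (ClCO — –C(=O)Cl: carbonyl C bonded to C and to a halogen → acyl halide (not alkyl halide)).
amine: present (CH(NH2) — –NH2 on an sp³ carbon with no adjacent C=O → amine).
carboxylic acid: present (CH(COOH) — pendant –COOH: carbonyl C bonded to C and –OH → carboxylic acid).
aldehyde: absent. In CH(COOH), the carbonyl carbon bears –OH, not –H, so it is a carboxylic acid.

aldehyde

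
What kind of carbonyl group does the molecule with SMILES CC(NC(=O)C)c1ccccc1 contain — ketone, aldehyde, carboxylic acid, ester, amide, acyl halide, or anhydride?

The carbonyl is in the CH(NHCOCH3) segment: pendant –NHC(=O)CH3: N bonded to a carbonyl → amide (not amine).

amide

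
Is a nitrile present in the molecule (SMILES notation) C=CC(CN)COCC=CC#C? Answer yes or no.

Reading the structure from left to right:
  CH2=CH: C=C double bond → alkene.
  CH(CH2NH2): pendant –CH2NH2: N on sp³ C, no adjacent C=O → amine.
  CH2OCH2: C–O–C with sp³ carbons on both sides and no adjacent C=O → ether.
  CH=CH: C=C double bond → alkene.
  C≡CH: C≡C triple bond → alkyne.
In C≡CH, the triple bond is C≡C, not C≡N.
The groups actually present are: alkene, alkyne, amine, ether.

no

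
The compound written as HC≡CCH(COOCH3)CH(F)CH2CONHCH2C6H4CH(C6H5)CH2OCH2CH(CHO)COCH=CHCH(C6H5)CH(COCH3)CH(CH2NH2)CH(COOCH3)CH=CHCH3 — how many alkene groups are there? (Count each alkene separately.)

C≡C triple bond → alkyne.
pendant –COOCH3: carbonyl C bonded to C and –OCH3 → ester.
halogen on an sp³ carbon → alkyl halide.
–C(=O)–N– linkage → amide (the N is not an amine).
para-disubstituted benzene ring → arene.
pendant –C6H5: benzene ring → arene.
C–O–C with sp³ carbons on both sides and no adjacent C=O → ether.
pendant –CHO: carbonyl C bonded to C and H → aldehyde.
–C(=O)– with carbon on both sides → ketone.
C=C double bond → alkene.
pendant –C6H5: benzene ring → arene.
pendant –COCH3: carbonyl C bonded to two carbons → ketone.
pendant –CH2NH2: N on sp³ C, no adjacent C=O → amine.
pendant –COOCH3: carbonyl C bonded to C and –OCH3 → ester.
C=C double bond → alkene.
Alkene appears at: CH=CH, CH=CH → 2.

2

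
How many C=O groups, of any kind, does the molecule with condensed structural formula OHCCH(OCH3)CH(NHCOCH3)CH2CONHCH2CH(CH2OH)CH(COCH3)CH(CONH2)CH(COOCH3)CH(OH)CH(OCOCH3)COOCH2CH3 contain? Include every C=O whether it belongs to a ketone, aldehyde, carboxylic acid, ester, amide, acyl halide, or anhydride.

OHC: aldehyde, 1 C=O (running total 1).
CH(NHCOCH3): amide, 1 C=O (running total 2).
CH2CONHCH2: amide, 1 C=O (running total 3).
CH(COCH3): ketone, 1 C=O (running total 4).
CH(CONH2): amide, 1 C=O (running total 5).
CH(COOCH3): ester, 1 C=O (running total 6).
CH(OCOCH3): ester, 1 C=O (running total 7).
COOCH2CH3: ester, 1 C=O (running total 8).

8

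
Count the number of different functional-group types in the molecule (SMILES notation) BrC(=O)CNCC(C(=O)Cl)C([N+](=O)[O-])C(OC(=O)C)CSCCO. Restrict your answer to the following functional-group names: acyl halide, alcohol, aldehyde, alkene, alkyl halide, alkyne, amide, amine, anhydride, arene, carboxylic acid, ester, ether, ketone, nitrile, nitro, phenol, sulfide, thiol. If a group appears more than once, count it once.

6

Taking each segment in turn:
  BrCO: –C(=O)Br: carbonyl C bonded to C and to a halogen → acyl halide (not alkyl halide).
  CH2NHCH2: C–N–C with sp³ carbons and no adjacent C=O → amine (secondary).
  CH(COCl): pendant –C(=O)X: carbonyl C bonded to C and halogen → acyl halide.
  CH(NO2): –NO2 on an sp³ carbon → nitro (the N=O is not a carbonyl).
  CH(OCOCH3): pendant –OC(=O)CH3: an acyloxy group → ester.
  CH2SCH2: C–S–C linkage → sulfide (thioether).
  CH2OH: –OH on an sp³ carbon → alcohol.
Distinct types present: acyl halide, alcohol, amine, ester, nitro, sulfide.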